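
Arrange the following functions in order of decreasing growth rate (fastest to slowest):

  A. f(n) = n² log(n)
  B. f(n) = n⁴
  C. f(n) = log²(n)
B > A > C

Comparing growth rates:
B = n⁴ is O(n⁴)
A = n² log(n) is O(n² log n)
C = log²(n) is O(log² n)

Therefore, the order from fastest to slowest is: B > A > C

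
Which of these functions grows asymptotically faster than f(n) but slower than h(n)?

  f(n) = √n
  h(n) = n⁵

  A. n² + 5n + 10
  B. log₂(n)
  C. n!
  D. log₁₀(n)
A

We need g(n) with √n = o(g(n)) and g(n) = o(n⁵), i.e. O(√n) ≺ g ≺ O(n⁵).
Check each option:
  A. n² + 5n + 10 — O(n²) is strictly between O(√n) and O(n⁵) ✓
  B. log₂(n) — O(log n) does not grow strictly faster than f(n)
  C. n! — O(n!) does not grow strictly slower than h(n)
  D. log₁₀(n) — O(log n) does not grow strictly faster than f(n)

Only option A (n² + 5n + 10) lies strictly between.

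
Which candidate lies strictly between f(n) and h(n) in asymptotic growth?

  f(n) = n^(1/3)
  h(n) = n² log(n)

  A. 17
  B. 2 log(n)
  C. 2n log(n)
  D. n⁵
C

We need g(n) with n^(1/3) = o(g(n)) and g(n) = o(n² log(n)), i.e. O(n^(1/3)) ≺ g ≺ O(n² log n).
Check each option:
  A. 17 — O(1) does not grow strictly faster than f(n)
  B. 2 log(n) — O(log n) does not grow strictly faster than f(n)
  C. 2n log(n) — O(n log n) is strictly between O(n^(1/3)) and O(n² log n) ✓
  D. n⁵ — O(n⁵) does not grow strictly slower than h(n)

Only option C (2n log(n)) lies strictly between.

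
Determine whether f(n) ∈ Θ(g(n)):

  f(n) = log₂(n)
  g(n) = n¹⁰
False

f(n) = log₂(n) is O(log n), and g(n) = n¹⁰ is O(n¹⁰).
Since they have different growth rates, f(n) = Θ(g(n)) is false.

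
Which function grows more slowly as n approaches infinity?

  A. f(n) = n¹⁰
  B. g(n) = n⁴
B

f(n) = n¹⁰ is O(n¹⁰), while g(n) = n⁴ is O(n⁴).
Since O(n⁴) grows slower than O(n¹⁰), g(n) is dominated.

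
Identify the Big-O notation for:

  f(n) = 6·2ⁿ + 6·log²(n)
O(2ⁿ)

The dominant term in 6·2ⁿ + 6·log²(n) is 6·2ⁿ, which is Θ(2ⁿ).
Lower-order terms (6·log²(n)) are asymptotically negligible.
Constants are absorbed, so the tightest bound is O(2ⁿ).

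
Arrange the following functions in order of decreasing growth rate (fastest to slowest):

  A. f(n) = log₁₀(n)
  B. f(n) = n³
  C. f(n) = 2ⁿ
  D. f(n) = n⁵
C > D > B > A

Comparing growth rates:
C = 2ⁿ is O(2ⁿ)
D = n⁵ is O(n⁵)
B = n³ is O(n³)
A = log₁₀(n) is O(log n)

Therefore, the order from fastest to slowest is: C > D > B > A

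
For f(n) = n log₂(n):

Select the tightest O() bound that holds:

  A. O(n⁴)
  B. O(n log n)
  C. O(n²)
B

f(n) = n log₂(n) is O(n log n).
All listed options are valid Big-O bounds (upper bounds),
but O(n log n) is the tightest (smallest valid bound).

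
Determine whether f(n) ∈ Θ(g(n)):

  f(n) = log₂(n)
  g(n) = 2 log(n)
True

f(n) = log₂(n) and g(n) = 2 log(n) are both O(log n).
Since they have the same asymptotic growth rate, f(n) = Θ(g(n)) is true.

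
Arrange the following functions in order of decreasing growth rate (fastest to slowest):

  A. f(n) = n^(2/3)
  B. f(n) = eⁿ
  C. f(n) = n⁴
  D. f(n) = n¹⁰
B > D > C > A

Comparing growth rates:
B = eⁿ is O(eⁿ)
D = n¹⁰ is O(n¹⁰)
C = n⁴ is O(n⁴)
A = n^(2/3) is O(n^(2/3))

Therefore, the order from fastest to slowest is: B > D > C > A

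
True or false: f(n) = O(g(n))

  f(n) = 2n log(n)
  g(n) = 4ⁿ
True

f(n) = 2n log(n) is O(n log n), and g(n) = 4ⁿ is O(4ⁿ).
Since O(n log n) ⊆ O(4ⁿ) (f grows no faster than g), f(n) = O(g(n)) is true.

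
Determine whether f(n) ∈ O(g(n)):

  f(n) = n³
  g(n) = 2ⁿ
True

f(n) = n³ is O(n³), and g(n) = 2ⁿ is O(2ⁿ).
Since O(n³) ⊆ O(2ⁿ) (f grows no faster than g), f(n) = O(g(n)) is true.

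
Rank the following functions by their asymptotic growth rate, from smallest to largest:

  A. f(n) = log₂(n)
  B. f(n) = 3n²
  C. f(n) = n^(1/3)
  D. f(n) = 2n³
A < C < B < D

Comparing growth rates:
A = log₂(n) is O(log n)
C = n^(1/3) is O(n^(1/3))
B = 3n² is O(n²)
D = 2n³ is O(n³)

Therefore, the order from slowest to fastest is: A < C < B < D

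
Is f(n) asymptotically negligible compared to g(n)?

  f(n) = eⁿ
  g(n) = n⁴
False

f(n) = eⁿ is O(eⁿ), and g(n) = n⁴ is O(n⁴).
Since O(eⁿ) grows faster than or equal to O(n⁴), f(n) = o(g(n)) is false.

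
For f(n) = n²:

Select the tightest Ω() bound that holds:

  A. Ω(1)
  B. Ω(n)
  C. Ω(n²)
C

f(n) = n² is Ω(n²).
All listed options are valid Big-Ω bounds (lower bounds),
but Ω(n²) is the tightest (largest valid bound).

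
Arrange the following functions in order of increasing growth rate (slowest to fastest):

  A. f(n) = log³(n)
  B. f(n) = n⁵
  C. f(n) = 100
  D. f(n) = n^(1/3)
C < A < D < B

Comparing growth rates:
C = 100 is O(1)
A = log³(n) is O(log³ n)
D = n^(1/3) is O(n^(1/3))
B = n⁵ is O(n⁵)

Therefore, the order from slowest to fastest is: C < A < D < B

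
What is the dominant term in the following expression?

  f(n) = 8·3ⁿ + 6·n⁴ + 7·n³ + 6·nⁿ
6·nⁿ

Looking at each term:
  - 8·3ⁿ is O(3ⁿ)
  - 6·n⁴ is O(n⁴)
  - 7·n³ is O(n³)
  - 6·nⁿ is O(nⁿ)

The term 6·nⁿ (O(nⁿ)) grows fastest and dominates all others.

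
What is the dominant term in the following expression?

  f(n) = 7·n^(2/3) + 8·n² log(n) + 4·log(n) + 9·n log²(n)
8·n² log(n)

Looking at each term:
  - 7·n^(2/3) is O(n^(2/3))
  - 8·n² log(n) is O(n² log n)
  - 4·log(n) is O(log n)
  - 9·n log²(n) is O(n log² n)

The term 8·n² log(n) (O(n² log n)) grows fastest and dominates all others.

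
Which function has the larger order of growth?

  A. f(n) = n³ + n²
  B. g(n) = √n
A

f(n) = n³ + n² is O(n³), while g(n) = √n is O(√n).
Since O(n³) grows faster than O(√n), f(n) dominates.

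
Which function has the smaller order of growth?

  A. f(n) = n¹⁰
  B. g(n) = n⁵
B

f(n) = n¹⁰ is O(n¹⁰), while g(n) = n⁵ is O(n⁵).
Since O(n⁵) grows slower than O(n¹⁰), g(n) is dominated.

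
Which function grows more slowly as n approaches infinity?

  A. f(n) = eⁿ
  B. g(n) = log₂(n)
B

f(n) = eⁿ is O(eⁿ), while g(n) = log₂(n) is O(log n).
Since O(log n) grows slower than O(eⁿ), g(n) is dominated.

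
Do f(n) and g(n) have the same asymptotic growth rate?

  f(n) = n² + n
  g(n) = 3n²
True

f(n) = n² + n and g(n) = 3n² are both O(n²).
Since they have the same asymptotic growth rate, f(n) = Θ(g(n)) is true.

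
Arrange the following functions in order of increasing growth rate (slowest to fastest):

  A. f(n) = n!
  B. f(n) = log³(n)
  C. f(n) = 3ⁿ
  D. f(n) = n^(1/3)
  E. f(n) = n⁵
B < D < E < C < A

Comparing growth rates:
B = log³(n) is O(log³ n)
D = n^(1/3) is O(n^(1/3))
E = n⁵ is O(n⁵)
C = 3ⁿ is O(3ⁿ)
A = n! is O(n!)

Therefore, the order from slowest to fastest is: B < D < E < C < A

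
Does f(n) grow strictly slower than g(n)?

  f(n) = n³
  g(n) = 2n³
False

f(n) = n³ is O(n³), and g(n) = 2n³ is O(n³).
Since they have the same growth rate, f(n) = o(g(n)) is false.
(f = o(g) requires f to grow strictly slower, not equal.)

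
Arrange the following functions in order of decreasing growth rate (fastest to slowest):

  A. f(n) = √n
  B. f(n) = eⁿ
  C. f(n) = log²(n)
B > A > C

Comparing growth rates:
B = eⁿ is O(eⁿ)
A = √n is O(√n)
C = log²(n) is O(log² n)

Therefore, the order from fastest to slowest is: B > A > C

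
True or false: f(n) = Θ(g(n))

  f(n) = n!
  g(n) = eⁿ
False

f(n) = n! is O(n!), and g(n) = eⁿ is O(eⁿ).
Since they have different growth rates, f(n) = Θ(g(n)) is false.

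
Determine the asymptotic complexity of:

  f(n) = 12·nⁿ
O(nⁿ)

The dominant term in 12·nⁿ is 12·nⁿ, which is Θ(nⁿ).
Constants are absorbed, so the tightest bound is O(nⁿ).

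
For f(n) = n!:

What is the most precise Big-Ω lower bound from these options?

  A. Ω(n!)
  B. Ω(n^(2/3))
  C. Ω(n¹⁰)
A

f(n) = n! is Ω(n!).
All listed options are valid Big-Ω bounds (lower bounds),
but Ω(n!) is the tightest (largest valid bound).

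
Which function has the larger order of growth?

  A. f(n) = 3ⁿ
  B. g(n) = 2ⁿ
A

f(n) = 3ⁿ is O(3ⁿ), while g(n) = 2ⁿ is O(2ⁿ).
Since O(3ⁿ) grows faster than O(2ⁿ), f(n) dominates.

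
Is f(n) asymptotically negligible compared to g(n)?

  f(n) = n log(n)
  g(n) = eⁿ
True

f(n) = n log(n) is O(n log n), and g(n) = eⁿ is O(eⁿ).
Since O(n log n) grows strictly slower than O(eⁿ), f(n) = o(g(n)) is true.
This means lim(n→∞) f(n)/g(n) = 0.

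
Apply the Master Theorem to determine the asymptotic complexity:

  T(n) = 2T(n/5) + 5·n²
Θ(n²)

Master Theorem: a = 2, b = 5, f(n) = 5·n².
Compute the critical exponent d = log₅(2) = 0.431.
Compare f(n) = Θ(n²) against n^d:
  k = 2 > d = 0.431, so f(n) = Ω(n^(d+ε)) — Case 3.
  Regularity: a·(n/b)^2/n^2 = a/b^2 = 2/25 < 1 ✓.
  The top-level work dominates: T(n) = Θ(f(n)) = Θ(n²).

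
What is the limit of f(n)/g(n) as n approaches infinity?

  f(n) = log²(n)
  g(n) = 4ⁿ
0

Since log²(n) (O(log² n)) grows slower than 4ⁿ (O(4ⁿ)),
the ratio f(n)/g(n) → 0 as n → ∞.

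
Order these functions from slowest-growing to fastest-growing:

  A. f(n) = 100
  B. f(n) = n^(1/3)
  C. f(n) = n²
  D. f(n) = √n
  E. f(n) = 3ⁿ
A < B < D < C < E

Comparing growth rates:
A = 100 is O(1)
B = n^(1/3) is O(n^(1/3))
D = √n is O(√n)
C = n² is O(n²)
E = 3ⁿ is O(3ⁿ)

Therefore, the order from slowest to fastest is: A < B < D < C < E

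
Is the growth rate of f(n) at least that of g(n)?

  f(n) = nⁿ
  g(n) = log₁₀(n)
True

f(n) = nⁿ is O(nⁿ), and g(n) = log₁₀(n) is O(log n).
Since O(nⁿ) grows at least as fast as O(log n), f(n) = Ω(g(n)) is true.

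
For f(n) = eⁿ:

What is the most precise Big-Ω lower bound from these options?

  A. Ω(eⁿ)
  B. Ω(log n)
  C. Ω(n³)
A

f(n) = eⁿ is Ω(eⁿ).
All listed options are valid Big-Ω bounds (lower bounds),
but Ω(eⁿ) is the tightest (largest valid bound).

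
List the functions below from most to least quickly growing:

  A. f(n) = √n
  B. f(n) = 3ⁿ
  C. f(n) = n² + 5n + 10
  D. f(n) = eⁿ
B > D > C > A

Comparing growth rates:
B = 3ⁿ is O(3ⁿ)
D = eⁿ is O(eⁿ)
C = n² + 5n + 10 is O(n²)
A = √n is O(√n)

Therefore, the order from fastest to slowest is: B > D > C > A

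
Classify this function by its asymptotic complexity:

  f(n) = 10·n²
O(n²)

The dominant term in 10·n² is 10·n², which is Θ(n²).
Constants are absorbed, so the tightest bound is O(n²).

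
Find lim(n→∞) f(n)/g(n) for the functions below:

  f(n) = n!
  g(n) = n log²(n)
∞

Since n! (O(n!)) grows faster than n log²(n) (O(n log² n)),
the ratio f(n)/g(n) → ∞ as n → ∞.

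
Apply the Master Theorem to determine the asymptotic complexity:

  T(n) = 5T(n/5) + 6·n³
Θ(n³)

Master Theorem: a = 5, b = 5, f(n) = 6·n³.
Compute the critical exponent d = log₅(5) = 1.
Compare f(n) = Θ(n³) against n^d:
  k = 3 > d = 1, so f(n) = Ω(n^(d+ε)) — Case 3.
  Regularity: a·(n/b)^3/n^3 = a/b^3 = 5/125 < 1 ✓.
  The top-level work dominates: T(n) = Θ(f(n)) = Θ(n³).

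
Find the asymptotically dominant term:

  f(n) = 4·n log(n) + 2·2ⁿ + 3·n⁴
2·2ⁿ

Looking at each term:
  - 4·n log(n) is O(n log n)
  - 2·2ⁿ is O(2ⁿ)
  - 3·n⁴ is O(n⁴)

The term 2·2ⁿ (O(2ⁿ)) grows fastest and dominates all others.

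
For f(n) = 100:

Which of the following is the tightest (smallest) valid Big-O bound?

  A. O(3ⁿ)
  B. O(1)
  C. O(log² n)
B

f(n) = 100 is O(1).
All listed options are valid Big-O bounds (upper bounds),
but O(1) is the tightest (smallest valid bound).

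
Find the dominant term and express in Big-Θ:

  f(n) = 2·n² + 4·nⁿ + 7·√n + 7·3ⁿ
Θ(nⁿ)

Order the terms by growth rate: 7·√n ≺ 2·n² ≺ 7·3ⁿ ≺ 4·nⁿ.
The fastest-growing term 4·nⁿ dominates as n → ∞; dropping its constant factor gives Θ(nⁿ).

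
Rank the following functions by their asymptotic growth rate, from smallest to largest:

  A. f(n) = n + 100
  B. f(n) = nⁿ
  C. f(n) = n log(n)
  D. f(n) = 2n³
A < C < D < B

Comparing growth rates:
A = n + 100 is O(n)
C = n log(n) is O(n log n)
D = 2n³ is O(n³)
B = nⁿ is O(nⁿ)

Therefore, the order from slowest to fastest is: A < C < D < B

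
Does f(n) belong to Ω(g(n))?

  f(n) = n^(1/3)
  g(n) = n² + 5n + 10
False

f(n) = n^(1/3) is O(n^(1/3)), and g(n) = n² + 5n + 10 is O(n²).
Since O(n^(1/3)) grows slower than O(n²), f(n) = Ω(g(n)) is false.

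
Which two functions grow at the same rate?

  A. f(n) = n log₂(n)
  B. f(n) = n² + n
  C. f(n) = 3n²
B and C

Examining each function:
  A. n log₂(n) is O(n log n)
  B. n² + n is O(n²)
  C. 3n² is O(n²)

Functions B and C both have the same complexity class.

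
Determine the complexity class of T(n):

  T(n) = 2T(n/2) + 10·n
Θ(n log n)

Master Theorem: a = 2, b = 2, f(n) = 10·n.
Compute the critical exponent d = log₂(2) = 1.
Compare f(n) = Θ(n) against n^d:
  k = 1 = d, so f(n) = Θ(n^d) — Case 2.
  Work is balanced across levels: T(n) = Θ(n^d log n) = Θ(n log n).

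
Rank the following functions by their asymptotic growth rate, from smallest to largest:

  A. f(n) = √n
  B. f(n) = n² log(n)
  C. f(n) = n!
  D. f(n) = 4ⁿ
A < B < D < C

Comparing growth rates:
A = √n is O(√n)
B = n² log(n) is O(n² log n)
D = 4ⁿ is O(4ⁿ)
C = n! is O(n!)

Therefore, the order from slowest to fastest is: A < B < D < C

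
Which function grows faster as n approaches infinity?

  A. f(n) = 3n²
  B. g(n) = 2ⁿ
B

f(n) = 3n² is O(n²), while g(n) = 2ⁿ is O(2ⁿ).
Since O(2ⁿ) grows faster than O(n²), g(n) dominates.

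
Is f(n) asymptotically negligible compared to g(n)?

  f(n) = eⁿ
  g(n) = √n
False

f(n) = eⁿ is O(eⁿ), and g(n) = √n is O(√n).
Since O(eⁿ) grows faster than or equal to O(√n), f(n) = o(g(n)) is false.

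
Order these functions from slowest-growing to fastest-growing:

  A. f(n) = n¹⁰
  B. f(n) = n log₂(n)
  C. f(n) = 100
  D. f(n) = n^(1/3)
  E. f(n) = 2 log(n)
C < E < D < B < A

Comparing growth rates:
C = 100 is O(1)
E = 2 log(n) is O(log n)
D = n^(1/3) is O(n^(1/3))
B = n log₂(n) is O(n log n)
A = n¹⁰ is O(n¹⁰)

Therefore, the order from slowest to fastest is: C < E < D < B < A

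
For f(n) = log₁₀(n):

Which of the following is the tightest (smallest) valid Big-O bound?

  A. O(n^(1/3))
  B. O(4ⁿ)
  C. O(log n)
C

f(n) = log₁₀(n) is O(log n).
All listed options are valid Big-O bounds (upper bounds),
but O(log n) is the tightest (smallest valid bound).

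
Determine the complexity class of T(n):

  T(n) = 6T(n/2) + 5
Θ(n^log₂(6))

Master Theorem: a = 6, b = 2, f(n) = 5.
Compute the critical exponent d = log₂(6) = 2.585.
Compare f(n) = Θ(1) against n^d:
  k = 0 < d = 2.585, so f(n) = O(n^(d-ε)) — Case 1.
  The recursion cost dominates: T(n) = Θ(n^d) = Θ(n^log₂(6)).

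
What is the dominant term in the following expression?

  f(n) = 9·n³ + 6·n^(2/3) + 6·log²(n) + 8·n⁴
8·n⁴

Looking at each term:
  - 9·n³ is O(n³)
  - 6·n^(2/3) is O(n^(2/3))
  - 6·log²(n) is O(log² n)
  - 8·n⁴ is O(n⁴)

The term 8·n⁴ (O(n⁴)) grows fastest and dominates all others.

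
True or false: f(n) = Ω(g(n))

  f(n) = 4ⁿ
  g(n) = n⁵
True

f(n) = 4ⁿ is O(4ⁿ), and g(n) = n⁵ is O(n⁵).
Since O(4ⁿ) grows at least as fast as O(n⁵), f(n) = Ω(g(n)) is true.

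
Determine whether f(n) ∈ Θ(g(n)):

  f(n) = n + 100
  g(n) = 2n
True

f(n) = n + 100 and g(n) = 2n are both O(n).
Since they have the same asymptotic growth rate, f(n) = Θ(g(n)) is true.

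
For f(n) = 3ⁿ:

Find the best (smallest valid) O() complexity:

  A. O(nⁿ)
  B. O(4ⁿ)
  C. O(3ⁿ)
C

f(n) = 3ⁿ is O(3ⁿ).
All listed options are valid Big-O bounds (upper bounds),
but O(3ⁿ) is the tightest (smallest valid bound).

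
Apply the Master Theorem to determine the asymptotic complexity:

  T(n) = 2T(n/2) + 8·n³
Θ(n³)

Master Theorem: a = 2, b = 2, f(n) = 8·n³.
Compute the critical exponent d = log₂(2) = 1.
Compare f(n) = Θ(n³) against n^d:
  k = 3 > d = 1, so f(n) = Ω(n^(d+ε)) — Case 3.
  Regularity: a·(n/b)^3/n^3 = a/b^3 = 2/8 < 1 ✓.
  The top-level work dominates: T(n) = Θ(f(n)) = Θ(n³).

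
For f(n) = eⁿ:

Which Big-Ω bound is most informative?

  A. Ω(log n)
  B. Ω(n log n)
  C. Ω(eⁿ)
C

f(n) = eⁿ is Ω(eⁿ).
All listed options are valid Big-Ω bounds (lower bounds),
but Ω(eⁿ) is the tightest (largest valid bound).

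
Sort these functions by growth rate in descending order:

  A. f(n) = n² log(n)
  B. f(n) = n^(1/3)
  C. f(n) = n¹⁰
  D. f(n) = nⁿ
D > C > A > B

Comparing growth rates:
D = nⁿ is O(nⁿ)
C = n¹⁰ is O(n¹⁰)
A = n² log(n) is O(n² log n)
B = n^(1/3) is O(n^(1/3))

Therefore, the order from fastest to slowest is: D > C > A > B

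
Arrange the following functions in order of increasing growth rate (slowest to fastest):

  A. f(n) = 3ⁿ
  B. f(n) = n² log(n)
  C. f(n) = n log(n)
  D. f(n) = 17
D < C < B < A

Comparing growth rates:
D = 17 is O(1)
C = n log(n) is O(n log n)
B = n² log(n) is O(n² log n)
A = 3ⁿ is O(3ⁿ)

Therefore, the order from slowest to fastest is: D < C < B < A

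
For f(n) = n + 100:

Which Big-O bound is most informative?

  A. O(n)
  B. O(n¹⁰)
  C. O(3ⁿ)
A

f(n) = n + 100 is O(n).
All listed options are valid Big-O bounds (upper bounds),
but O(n) is the tightest (smallest valid bound).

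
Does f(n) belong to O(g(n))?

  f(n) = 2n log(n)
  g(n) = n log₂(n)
True

f(n) = 2n log(n) and g(n) = n log₂(n) are both O(n log n).
Big-O permits equal growth rates (f ≤ c·g for some c), so f(n) = O(g(n)) is true.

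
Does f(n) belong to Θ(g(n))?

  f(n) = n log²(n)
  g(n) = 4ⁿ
False

f(n) = n log²(n) is O(n log² n), and g(n) = 4ⁿ is O(4ⁿ).
Since they have different growth rates, f(n) = Θ(g(n)) is false.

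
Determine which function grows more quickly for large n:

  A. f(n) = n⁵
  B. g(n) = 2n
A

f(n) = n⁵ is O(n⁵), while g(n) = 2n is O(n).
Since O(n⁵) grows faster than O(n), f(n) dominates.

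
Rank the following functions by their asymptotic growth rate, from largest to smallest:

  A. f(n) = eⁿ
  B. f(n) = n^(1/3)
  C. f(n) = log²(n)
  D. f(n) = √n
A > D > B > C

Comparing growth rates:
A = eⁿ is O(eⁿ)
D = √n is O(√n)
B = n^(1/3) is O(n^(1/3))
C = log²(n) is O(log² n)

Therefore, the order from fastest to slowest is: A > D > B > C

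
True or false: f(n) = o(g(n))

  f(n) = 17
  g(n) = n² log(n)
True

f(n) = 17 is O(1), and g(n) = n² log(n) is O(n² log n).
Since O(1) grows strictly slower than O(n² log n), f(n) = o(g(n)) is true.
This means lim(n→∞) f(n)/g(n) = 0.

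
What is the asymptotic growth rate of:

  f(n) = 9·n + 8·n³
Θ(n³)

Order the terms by growth rate: 9·n ≺ 8·n³.
The fastest-growing term 8·n³ dominates as n → ∞; dropping its constant factor gives Θ(n³).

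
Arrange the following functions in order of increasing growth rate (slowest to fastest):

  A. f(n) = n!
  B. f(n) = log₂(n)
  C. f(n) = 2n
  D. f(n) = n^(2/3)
B < D < C < A

Comparing growth rates:
B = log₂(n) is O(log n)
D = n^(2/3) is O(n^(2/3))
C = 2n is O(n)
A = n! is O(n!)

Therefore, the order from slowest to fastest is: B < D < C < A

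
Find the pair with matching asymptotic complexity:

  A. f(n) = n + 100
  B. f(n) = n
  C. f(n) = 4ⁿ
A and B

Examining each function:
  A. n + 100 is O(n)
  B. n is O(n)
  C. 4ⁿ is O(4ⁿ)

Functions A and B both have the same complexity class.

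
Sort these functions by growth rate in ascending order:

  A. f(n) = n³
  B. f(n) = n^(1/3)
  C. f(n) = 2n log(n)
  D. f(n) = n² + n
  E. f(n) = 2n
B < E < C < D < A

Comparing growth rates:
B = n^(1/3) is O(n^(1/3))
E = 2n is O(n)
C = 2n log(n) is O(n log n)
D = n² + n is O(n²)
A = n³ is O(n³)

Therefore, the order from slowest to fastest is: B < E < C < D < A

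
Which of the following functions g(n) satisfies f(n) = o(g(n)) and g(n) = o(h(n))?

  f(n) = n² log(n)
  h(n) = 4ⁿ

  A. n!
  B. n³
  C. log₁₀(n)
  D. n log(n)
B

We need g(n) with n² log(n) = o(g(n)) and g(n) = o(4ⁿ), i.e. O(n² log n) ≺ g ≺ O(4ⁿ).
Check each option:
  A. n! — O(n!) does not grow strictly slower than h(n)
  B. n³ — O(n³) is strictly between O(n² log n) and O(4ⁿ) ✓
  C. log₁₀(n) — O(log n) does not grow strictly faster than f(n)
  D. n log(n) — O(n log n) does not grow strictly faster than f(n)

Only option B (n³) lies strictly between.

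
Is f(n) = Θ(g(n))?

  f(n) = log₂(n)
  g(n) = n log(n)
False

f(n) = log₂(n) is O(log n), and g(n) = n log(n) is O(n log n).
Since they have different growth rates, f(n) = Θ(g(n)) is false.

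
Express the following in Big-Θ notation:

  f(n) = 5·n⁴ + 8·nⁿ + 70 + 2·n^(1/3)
Θ(nⁿ)

Order the terms by growth rate: 70 ≺ 2·n^(1/3) ≺ 5·n⁴ ≺ 8·nⁿ.
The fastest-growing term 8·nⁿ dominates as n → ∞; dropping its constant factor gives Θ(nⁿ).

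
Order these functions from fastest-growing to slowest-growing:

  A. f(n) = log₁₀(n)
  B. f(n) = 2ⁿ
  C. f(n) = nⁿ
C > B > A

Comparing growth rates:
C = nⁿ is O(nⁿ)
B = 2ⁿ is O(2ⁿ)
A = log₁₀(n) is O(log n)

Therefore, the order from fastest to slowest is: C > B > A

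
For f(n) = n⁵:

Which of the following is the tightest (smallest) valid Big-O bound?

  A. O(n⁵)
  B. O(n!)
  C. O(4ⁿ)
A

f(n) = n⁵ is O(n⁵).
All listed options are valid Big-O bounds (upper bounds),
but O(n⁵) is the tightest (smallest valid bound).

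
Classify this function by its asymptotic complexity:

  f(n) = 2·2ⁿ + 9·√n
O(2ⁿ)

The dominant term in 2·2ⁿ + 9·√n is 2·2ⁿ, which is Θ(2ⁿ).
Lower-order terms (9·√n) are asymptotically negligible.
Constants are absorbed, so the tightest bound is O(2ⁿ).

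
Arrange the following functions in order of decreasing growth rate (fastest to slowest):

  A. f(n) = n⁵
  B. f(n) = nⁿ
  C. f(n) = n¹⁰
B > C > A

Comparing growth rates:
B = nⁿ is O(nⁿ)
C = n¹⁰ is O(n¹⁰)
A = n⁵ is O(n⁵)

Therefore, the order from fastest to slowest is: B > C > A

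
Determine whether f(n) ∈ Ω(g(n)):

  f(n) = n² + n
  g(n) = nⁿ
False

f(n) = n² + n is O(n²), and g(n) = nⁿ is O(nⁿ).
Since O(n²) grows slower than O(nⁿ), f(n) = Ω(g(n)) is false.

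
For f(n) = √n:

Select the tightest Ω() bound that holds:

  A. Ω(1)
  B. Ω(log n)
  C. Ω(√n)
C

f(n) = √n is Ω(√n).
All listed options are valid Big-Ω bounds (lower bounds),
but Ω(√n) is the tightest (largest valid bound).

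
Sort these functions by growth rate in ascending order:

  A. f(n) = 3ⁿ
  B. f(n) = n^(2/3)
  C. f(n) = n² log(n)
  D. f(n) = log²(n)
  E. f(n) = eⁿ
D < B < C < E < A

Comparing growth rates:
D = log²(n) is O(log² n)
B = n^(2/3) is O(n^(2/3))
C = n² log(n) is O(n² log n)
E = eⁿ is O(eⁿ)
A = 3ⁿ is O(3ⁿ)

Therefore, the order from slowest to fastest is: D < B < C < E < A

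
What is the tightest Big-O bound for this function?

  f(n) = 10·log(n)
O(log n)

The dominant term in 10·log(n) is 10·log(n), which is Θ(log n).
Constants are absorbed, so the tightest bound is O(log n).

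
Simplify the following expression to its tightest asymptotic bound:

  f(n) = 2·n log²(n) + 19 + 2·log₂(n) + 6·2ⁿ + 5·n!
Θ(n!)

Order the terms by growth rate: 19 ≺ 2·log₂(n) ≺ 2·n log²(n) ≺ 6·2ⁿ ≺ 5·n!.
The fastest-growing term 5·n! dominates as n → ∞; dropping its constant factor gives Θ(n!).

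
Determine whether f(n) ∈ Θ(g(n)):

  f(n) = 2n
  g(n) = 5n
True

f(n) = 2n and g(n) = 5n are both O(n).
Since they have the same asymptotic growth rate, f(n) = Θ(g(n)) is true.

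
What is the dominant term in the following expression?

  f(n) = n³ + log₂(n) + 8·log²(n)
n³

Looking at each term:
  - n³ is O(n³)
  - log₂(n) is O(log n)
  - 8·log²(n) is O(log² n)

The term n³ (O(n³)) grows fastest and dominates all others.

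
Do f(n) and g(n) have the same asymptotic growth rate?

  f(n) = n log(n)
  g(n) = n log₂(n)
True

f(n) = n log(n) and g(n) = n log₂(n) are both O(n log n).
Since they have the same asymptotic growth rate, f(n) = Θ(g(n)) is true.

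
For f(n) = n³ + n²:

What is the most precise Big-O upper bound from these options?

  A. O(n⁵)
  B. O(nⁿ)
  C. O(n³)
C

f(n) = n³ + n² is O(n³).
All listed options are valid Big-O bounds (upper bounds),
but O(n³) is the tightest (smallest valid bound).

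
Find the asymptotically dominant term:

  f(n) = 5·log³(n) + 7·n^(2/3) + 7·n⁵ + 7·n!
7·n!

Looking at each term:
  - 5·log³(n) is O(log³ n)
  - 7·n^(2/3) is O(n^(2/3))
  - 7·n⁵ is O(n⁵)
  - 7·n! is O(n!)

The term 7·n! (O(n!)) grows fastest and dominates all others.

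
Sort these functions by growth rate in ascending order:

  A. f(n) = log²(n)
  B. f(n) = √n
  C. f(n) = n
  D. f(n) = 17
D < A < B < C

Comparing growth rates:
D = 17 is O(1)
A = log²(n) is O(log² n)
B = √n is O(√n)
C = n is O(n)

Therefore, the order from slowest to fastest is: D < A < B < C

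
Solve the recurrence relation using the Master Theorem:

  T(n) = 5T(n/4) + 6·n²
Θ(n²)

Master Theorem: a = 5, b = 4, f(n) = 6·n².
Compute the critical exponent d = log₄(5) = 1.161.
Compare f(n) = Θ(n²) against n^d:
  k = 2 > d = 1.161, so f(n) = Ω(n^(d+ε)) — Case 3.
  Regularity: a·(n/b)^2/n^2 = a/b^2 = 5/16 < 1 ✓.
  The top-level work dominates: T(n) = Θ(f(n)) = Θ(n²).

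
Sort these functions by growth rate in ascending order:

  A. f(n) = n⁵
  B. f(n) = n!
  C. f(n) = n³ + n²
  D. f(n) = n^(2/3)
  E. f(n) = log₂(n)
E < D < C < A < B

Comparing growth rates:
E = log₂(n) is O(log n)
D = n^(2/3) is O(n^(2/3))
C = n³ + n² is O(n³)
A = n⁵ is O(n⁵)
B = n! is O(n!)

Therefore, the order from slowest to fastest is: E < D < C < A < B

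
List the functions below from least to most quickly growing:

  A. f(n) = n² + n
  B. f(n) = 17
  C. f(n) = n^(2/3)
B < C < A

Comparing growth rates:
B = 17 is O(1)
C = n^(2/3) is O(n^(2/3))
A = n² + n is O(n²)

Therefore, the order from slowest to fastest is: B < C < A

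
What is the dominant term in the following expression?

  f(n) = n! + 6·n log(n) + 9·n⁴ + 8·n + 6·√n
n!

Looking at each term:
  - n! is O(n!)
  - 6·n log(n) is O(n log n)
  - 9·n⁴ is O(n⁴)
  - 8·n is O(n)
  - 6·√n is O(√n)

The term n! (O(n!)) grows fastest and dominates all others.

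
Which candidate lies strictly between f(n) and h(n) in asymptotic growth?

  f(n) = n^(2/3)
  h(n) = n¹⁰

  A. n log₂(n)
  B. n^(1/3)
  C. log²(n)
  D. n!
A

We need g(n) with n^(2/3) = o(g(n)) and g(n) = o(n¹⁰), i.e. O(n^(2/3)) ≺ g ≺ O(n¹⁰).
Check each option:
  A. n log₂(n) — O(n log n) is strictly between O(n^(2/3)) and O(n¹⁰) ✓
  B. n^(1/3) — O(n^(1/3)) does not grow strictly faster than f(n)
  C. log²(n) — O(log² n) does not grow strictly faster than f(n)
  D. n! — O(n!) does not grow strictly slower than h(n)

Only option A (n log₂(n)) lies strictly between.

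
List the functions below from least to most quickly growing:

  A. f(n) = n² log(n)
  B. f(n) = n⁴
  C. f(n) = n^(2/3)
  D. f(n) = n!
C < A < B < D

Comparing growth rates:
C = n^(2/3) is O(n^(2/3))
A = n² log(n) is O(n² log n)
B = n⁴ is O(n⁴)
D = n! is O(n!)

Therefore, the order from slowest to fastest is: C < A < B < D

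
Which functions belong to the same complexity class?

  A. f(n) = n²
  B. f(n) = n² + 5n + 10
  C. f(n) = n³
A and B

Examining each function:
  A. n² is O(n²)
  B. n² + 5n + 10 is O(n²)
  C. n³ is O(n³)

Functions A and B both have the same complexity class.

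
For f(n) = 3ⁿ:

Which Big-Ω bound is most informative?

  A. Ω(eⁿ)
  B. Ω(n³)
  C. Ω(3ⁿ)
C

f(n) = 3ⁿ is Ω(3ⁿ).
All listed options are valid Big-Ω bounds (lower bounds),
but Ω(3ⁿ) is the tightest (largest valid bound).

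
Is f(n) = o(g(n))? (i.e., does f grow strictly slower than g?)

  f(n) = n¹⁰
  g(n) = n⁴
False

f(n) = n¹⁰ is O(n¹⁰), and g(n) = n⁴ is O(n⁴).
Since O(n¹⁰) grows faster than or equal to O(n⁴), f(n) = o(g(n)) is false.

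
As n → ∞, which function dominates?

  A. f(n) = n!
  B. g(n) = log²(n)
A

f(n) = n! is O(n!), while g(n) = log²(n) is O(log² n).
Since O(n!) grows faster than O(log² n), f(n) dominates.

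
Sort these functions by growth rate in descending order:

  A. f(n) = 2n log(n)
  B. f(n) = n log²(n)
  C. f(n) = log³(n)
B > A > C

Comparing growth rates:
B = n log²(n) is O(n log² n)
A = 2n log(n) is O(n log n)
C = log³(n) is O(log³ n)

Therefore, the order from fastest to slowest is: B > A > C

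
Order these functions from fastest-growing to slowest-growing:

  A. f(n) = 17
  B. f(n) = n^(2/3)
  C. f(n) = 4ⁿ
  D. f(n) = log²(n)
C > B > D > A

Comparing growth rates:
C = 4ⁿ is O(4ⁿ)
B = n^(2/3) is O(n^(2/3))
D = log²(n) is O(log² n)
A = 17 is O(1)

Therefore, the order from fastest to slowest is: C > B > D > A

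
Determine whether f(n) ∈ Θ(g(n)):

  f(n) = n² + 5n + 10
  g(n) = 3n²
True

f(n) = n² + 5n + 10 and g(n) = 3n² are both O(n²).
Since they have the same asymptotic growth rate, f(n) = Θ(g(n)) is true.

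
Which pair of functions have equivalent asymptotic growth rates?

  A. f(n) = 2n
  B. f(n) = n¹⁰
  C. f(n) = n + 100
A and C

Examining each function:
  A. 2n is O(n)
  B. n¹⁰ is O(n¹⁰)
  C. n + 100 is O(n)

Functions A and C both have the same complexity class.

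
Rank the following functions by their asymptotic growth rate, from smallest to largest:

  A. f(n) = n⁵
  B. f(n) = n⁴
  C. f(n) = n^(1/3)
C < B < A

Comparing growth rates:
C = n^(1/3) is O(n^(1/3))
B = n⁴ is O(n⁴)
A = n⁵ is O(n⁵)

Therefore, the order from slowest to fastest is: C < B < A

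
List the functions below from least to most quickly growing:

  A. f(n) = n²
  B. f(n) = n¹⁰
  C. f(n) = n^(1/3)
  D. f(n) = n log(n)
C < D < A < B

Comparing growth rates:
C = n^(1/3) is O(n^(1/3))
D = n log(n) is O(n log n)
A = n² is O(n²)
B = n¹⁰ is O(n¹⁰)

Therefore, the order from slowest to fastest is: C < D < A < B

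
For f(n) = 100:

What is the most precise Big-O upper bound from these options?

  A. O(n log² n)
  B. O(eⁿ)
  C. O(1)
C

f(n) = 100 is O(1).
All listed options are valid Big-O bounds (upper bounds),
but O(1) is the tightest (smallest valid bound).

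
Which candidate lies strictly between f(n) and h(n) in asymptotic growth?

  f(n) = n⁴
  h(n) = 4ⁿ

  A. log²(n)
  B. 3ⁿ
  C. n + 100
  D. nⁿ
B

We need g(n) with n⁴ = o(g(n)) and g(n) = o(4ⁿ), i.e. O(n⁴) ≺ g ≺ O(4ⁿ).
Check each option:
  A. log²(n) — O(log² n) does not grow strictly faster than f(n)
  B. 3ⁿ — O(3ⁿ) is strictly between O(n⁴) and O(4ⁿ) ✓
  C. n + 100 — O(n) does not grow strictly faster than f(n)
  D. nⁿ — O(nⁿ) does not grow strictly slower than h(n)

Only option B (3ⁿ) lies strictly between.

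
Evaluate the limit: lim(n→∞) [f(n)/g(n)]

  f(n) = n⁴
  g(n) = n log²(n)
∞

Since n⁴ (O(n⁴)) grows faster than n log²(n) (O(n log² n)),
the ratio f(n)/g(n) → ∞ as n → ∞.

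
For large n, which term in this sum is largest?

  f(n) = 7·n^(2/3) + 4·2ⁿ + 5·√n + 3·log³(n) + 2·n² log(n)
4·2ⁿ

Looking at each term:
  - 7·n^(2/3) is O(n^(2/3))
  - 4·2ⁿ is O(2ⁿ)
  - 5·√n is O(√n)
  - 3·log³(n) is O(log³ n)
  - 2·n² log(n) is O(n² log n)

The term 4·2ⁿ (O(2ⁿ)) grows fastest and dominates all others.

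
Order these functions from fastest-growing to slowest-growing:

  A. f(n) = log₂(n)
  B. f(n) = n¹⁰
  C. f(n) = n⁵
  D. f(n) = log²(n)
B > C > D > A

Comparing growth rates:
B = n¹⁰ is O(n¹⁰)
C = n⁵ is O(n⁵)
D = log²(n) is O(log² n)
A = log₂(n) is O(log n)

Therefore, the order from fastest to slowest is: B > C > D > A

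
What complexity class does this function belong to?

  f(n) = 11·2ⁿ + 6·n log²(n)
O(2ⁿ)

The dominant term in 11·2ⁿ + 6·n log²(n) is 11·2ⁿ, which is Θ(2ⁿ).
Lower-order terms (6·n log²(n)) are asymptotically negligible.
Constants are absorbed, so the tightest bound is O(2ⁿ).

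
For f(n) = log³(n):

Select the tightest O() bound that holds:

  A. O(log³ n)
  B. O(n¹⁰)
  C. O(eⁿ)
A

f(n) = log³(n) is O(log³ n).
All listed options are valid Big-O bounds (upper bounds),
but O(log³ n) is the tightest (smallest valid bound).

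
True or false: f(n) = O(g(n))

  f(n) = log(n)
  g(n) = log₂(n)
True

f(n) = log(n) and g(n) = log₂(n) are both O(log n).
Big-O permits equal growth rates (f ≤ c·g for some c), so f(n) = O(g(n)) is true.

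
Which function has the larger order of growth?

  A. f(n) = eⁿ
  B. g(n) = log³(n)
A

f(n) = eⁿ is O(eⁿ), while g(n) = log³(n) is O(log³ n).
Since O(eⁿ) grows faster than O(log³ n), f(n) dominates.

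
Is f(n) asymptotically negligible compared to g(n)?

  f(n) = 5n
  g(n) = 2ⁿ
True

f(n) = 5n is O(n), and g(n) = 2ⁿ is O(2ⁿ).
Since O(n) grows strictly slower than O(2ⁿ), f(n) = o(g(n)) is true.
This means lim(n→∞) f(n)/g(n) = 0.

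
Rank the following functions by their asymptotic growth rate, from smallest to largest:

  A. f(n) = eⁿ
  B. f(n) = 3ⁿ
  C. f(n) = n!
A < B < C

Comparing growth rates:
A = eⁿ is O(eⁿ)
B = 3ⁿ is O(3ⁿ)
C = n! is O(n!)

Therefore, the order from slowest to fastest is: A < B < C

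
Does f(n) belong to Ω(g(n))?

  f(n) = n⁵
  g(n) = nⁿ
False

f(n) = n⁵ is O(n⁵), and g(n) = nⁿ is O(nⁿ).
Since O(n⁵) grows slower than O(nⁿ), f(n) = Ω(g(n)) is false.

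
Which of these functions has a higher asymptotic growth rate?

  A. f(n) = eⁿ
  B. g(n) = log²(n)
A

f(n) = eⁿ is O(eⁿ), while g(n) = log²(n) is O(log² n).
Since O(eⁿ) grows faster than O(log² n), f(n) dominates.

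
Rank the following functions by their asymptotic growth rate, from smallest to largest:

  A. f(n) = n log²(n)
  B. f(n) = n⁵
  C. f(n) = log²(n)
C < A < B

Comparing growth rates:
C = log²(n) is O(log² n)
A = n log²(n) is O(n log² n)
B = n⁵ is O(n⁵)

Therefore, the order from slowest to fastest is: C < A < B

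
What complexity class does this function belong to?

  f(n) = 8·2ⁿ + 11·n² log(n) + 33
O(2ⁿ)

The dominant term in 8·2ⁿ + 11·n² log(n) + 33 is 8·2ⁿ, which is Θ(2ⁿ).
Lower-order terms (11·n² log(n), 33) are asymptotically negligible.
Constants are absorbed, so the tightest bound is O(2ⁿ).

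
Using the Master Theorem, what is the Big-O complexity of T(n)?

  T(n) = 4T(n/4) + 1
Θ(n)

Master Theorem: a = 4, b = 4, f(n) = 1.
Compute the critical exponent d = log₄(4) = 1.
Compare f(n) = Θ(1) against n^d:
  k = 0 < d = 1, so f(n) = O(n^(d-ε)) — Case 1.
  The recursion cost dominates: T(n) = Θ(n^d) = Θ(n).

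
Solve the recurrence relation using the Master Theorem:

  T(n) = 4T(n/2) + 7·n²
Θ(n² log n)

Master Theorem: a = 4, b = 2, f(n) = 7·n².
Compute the critical exponent d = log₂(4) = 2.
Compare f(n) = Θ(n²) against n^d:
  k = 2 = d, so f(n) = Θ(n^d) — Case 2.
  Work is balanced across levels: T(n) = Θ(n^d log n) = Θ(n² log n).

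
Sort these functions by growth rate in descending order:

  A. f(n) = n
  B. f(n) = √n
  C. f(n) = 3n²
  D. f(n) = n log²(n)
C > D > A > B

Comparing growth rates:
C = 3n² is O(n²)
D = n log²(n) is O(n log² n)
A = n is O(n)
B = √n is O(√n)

Therefore, the order from fastest to slowest is: C > D > A > B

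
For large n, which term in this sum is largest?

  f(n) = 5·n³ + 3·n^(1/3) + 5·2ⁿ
5·2ⁿ

Looking at each term:
  - 5·n³ is O(n³)
  - 3·n^(1/3) is O(n^(1/3))
  - 5·2ⁿ is O(2ⁿ)

The term 5·2ⁿ (O(2ⁿ)) grows fastest and dominates all others.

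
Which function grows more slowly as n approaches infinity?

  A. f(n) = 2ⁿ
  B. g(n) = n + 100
B

f(n) = 2ⁿ is O(2ⁿ), while g(n) = n + 100 is O(n).
Since O(n) grows slower than O(2ⁿ), g(n) is dominated.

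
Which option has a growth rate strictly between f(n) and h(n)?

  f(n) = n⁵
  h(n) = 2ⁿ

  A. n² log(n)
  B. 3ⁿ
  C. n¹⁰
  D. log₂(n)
C

We need g(n) with n⁵ = o(g(n)) and g(n) = o(2ⁿ), i.e. O(n⁵) ≺ g ≺ O(2ⁿ).
Check each option:
  A. n² log(n) — O(n² log n) does not grow strictly faster than f(n)
  B. 3ⁿ — O(3ⁿ) does not grow strictly slower than h(n)
  C. n¹⁰ — O(n¹⁰) is strictly between O(n⁵) and O(2ⁿ) ✓
  D. log₂(n) — O(log n) does not grow strictly faster than f(n)

Only option C (n¹⁰) lies strictly between.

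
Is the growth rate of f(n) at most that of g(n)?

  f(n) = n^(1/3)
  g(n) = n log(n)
True

f(n) = n^(1/3) is O(n^(1/3)), and g(n) = n log(n) is O(n log n).
Since O(n^(1/3)) ⊆ O(n log n) (f grows no faster than g), f(n) = O(g(n)) is true.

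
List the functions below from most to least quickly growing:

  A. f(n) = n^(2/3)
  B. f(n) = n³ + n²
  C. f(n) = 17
B > A > C

Comparing growth rates:
B = n³ + n² is O(n³)
A = n^(2/3) is O(n^(2/3))
C = 17 is O(1)

Therefore, the order from fastest to slowest is: B > A > C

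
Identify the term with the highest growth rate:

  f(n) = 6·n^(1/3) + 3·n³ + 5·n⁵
5·n⁵

Looking at each term:
  - 6·n^(1/3) is O(n^(1/3))
  - 3·n³ is O(n³)
  - 5·n⁵ is O(n⁵)

The term 5·n⁵ (O(n⁵)) grows fastest and dominates all others.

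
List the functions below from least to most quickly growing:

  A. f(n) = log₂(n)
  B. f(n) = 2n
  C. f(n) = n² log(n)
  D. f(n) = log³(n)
A < D < B < C

Comparing growth rates:
A = log₂(n) is O(log n)
D = log³(n) is O(log³ n)
B = 2n is O(n)
C = n² log(n) is O(n² log n)

Therefore, the order from slowest to fastest is: A < D < B < C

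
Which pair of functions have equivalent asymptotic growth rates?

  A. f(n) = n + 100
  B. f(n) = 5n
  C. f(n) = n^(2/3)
A and B

Examining each function:
  A. n + 100 is O(n)
  B. 5n is O(n)
  C. n^(2/3) is O(n^(2/3))

Functions A and B both have the same complexity class.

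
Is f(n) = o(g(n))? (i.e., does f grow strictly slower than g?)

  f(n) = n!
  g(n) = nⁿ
True

f(n) = n! is O(n!), and g(n) = nⁿ is O(nⁿ).
Since O(n!) grows strictly slower than O(nⁿ), f(n) = o(g(n)) is true.
This means lim(n→∞) f(n)/g(n) = 0.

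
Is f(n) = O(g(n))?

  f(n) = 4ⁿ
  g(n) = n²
False

f(n) = 4ⁿ is O(4ⁿ), and g(n) = n² is O(n²).
Since O(4ⁿ) grows faster than O(n²), f(n) = O(g(n)) is false.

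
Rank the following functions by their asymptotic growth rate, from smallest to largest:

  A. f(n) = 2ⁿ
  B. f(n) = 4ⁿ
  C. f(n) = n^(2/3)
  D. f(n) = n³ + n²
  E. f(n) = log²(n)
E < C < D < A < B

Comparing growth rates:
E = log²(n) is O(log² n)
C = n^(2/3) is O(n^(2/3))
D = n³ + n² is O(n³)
A = 2ⁿ is O(2ⁿ)
B = 4ⁿ is O(4ⁿ)

Therefore, the order from slowest to fastest is: E < C < D < A < B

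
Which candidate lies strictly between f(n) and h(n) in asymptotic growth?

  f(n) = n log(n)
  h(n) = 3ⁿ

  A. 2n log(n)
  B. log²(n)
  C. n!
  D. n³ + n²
D

We need g(n) with n log(n) = o(g(n)) and g(n) = o(3ⁿ), i.e. O(n log n) ≺ g ≺ O(3ⁿ).
Check each option:
  A. 2n log(n) — O(n log n) does not grow strictly faster than f(n)
  B. log²(n) — O(log² n) does not grow strictly faster than f(n)
  C. n! — O(n!) does not grow strictly slower than h(n)
  D. n³ + n² — O(n³) is strictly between O(n log n) and O(3ⁿ) ✓

Only option D (n³ + n²) lies strictly between.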